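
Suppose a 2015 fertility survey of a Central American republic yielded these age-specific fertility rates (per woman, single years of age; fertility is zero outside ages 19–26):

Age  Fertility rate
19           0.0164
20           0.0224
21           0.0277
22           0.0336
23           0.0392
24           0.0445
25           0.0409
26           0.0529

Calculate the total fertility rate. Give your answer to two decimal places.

Sum of ASFRs = 0.0164 + 0.0224 + 0.0277 + 0.0336 + 0.0392 + 0.0445 + 0.0409 + 0.0529 = 0.2776
TFR = 0.2776

0.28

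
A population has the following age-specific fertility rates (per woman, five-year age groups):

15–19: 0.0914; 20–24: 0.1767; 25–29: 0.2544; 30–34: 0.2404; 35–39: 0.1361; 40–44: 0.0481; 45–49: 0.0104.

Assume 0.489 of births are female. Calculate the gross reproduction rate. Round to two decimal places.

Proportion female at birth = 0.489.
Sum of ASFRs = 0.0914 + 0.1767 + 0.2544 + 0.2404 + 0.1361 + 0.0481 + 0.0104 = 0.9575
TFR = 5 × 0.9575 = 4.7875
GRR = 0.489 × 4.7875 = 2.34109

2.34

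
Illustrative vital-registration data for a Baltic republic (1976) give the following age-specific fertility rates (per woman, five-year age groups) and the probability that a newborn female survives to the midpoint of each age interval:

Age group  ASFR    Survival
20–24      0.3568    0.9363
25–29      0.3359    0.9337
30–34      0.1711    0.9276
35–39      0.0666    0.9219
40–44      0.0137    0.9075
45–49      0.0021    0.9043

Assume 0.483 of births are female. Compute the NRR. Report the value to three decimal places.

2.130

Proportion female at birth = 0.483.
Survival-weighted fertility by age (5·fₓ·Sₓ):
  20–24: 5 × 0.3568 × 0.9363 = 1.67036
  25–29: 5 × 0.3359 × 0.9337 = 1.56815
  30–34: 5 × 0.1711 × 0.9276 = 0.79356
  35–39: 5 × 0.0666 × 0.9219 = 0.30699
  40–44: 5 × 0.0137 × 0.9075 = 0.06216
  45–49: 5 × 0.0021 × 0.9043 = 0.00950
Sum = 4.41072
NRR = 0.483 × 4.41072 = 2.13038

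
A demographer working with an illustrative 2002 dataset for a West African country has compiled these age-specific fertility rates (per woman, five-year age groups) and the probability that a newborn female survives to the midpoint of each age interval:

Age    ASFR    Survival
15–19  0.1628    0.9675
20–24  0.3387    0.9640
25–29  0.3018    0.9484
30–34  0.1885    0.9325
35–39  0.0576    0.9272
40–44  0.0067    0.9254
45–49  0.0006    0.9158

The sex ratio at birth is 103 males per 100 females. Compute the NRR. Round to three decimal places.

2.478

Proportion female at birth = 100 / (100 + 103) = 0.49261.
Survival-weighted fertility by age (5·fₓ·Sₓ):
  15–19: 5 × 0.1628 × 0.9675 = 0.78755
  20–24: 5 × 0.3387 × 0.9640 = 1.63253
  25–29: 5 × 0.3018 × 0.9484 = 1.43114
  30–34: 5 × 0.1885 × 0.9325 = 0.87888
  35–39: 5 × 0.0576 × 0.9272 = 0.26703
  40–44: 5 × 0.0067 × 0.9254 = 0.03100
  45–49: 5 × 0.0006 × 0.9158 = 0.00275
Sum = 5.03088
NRR = 0.49261 × 5.03088 = 2.47826
With NRR above 1 the population is above replacement fertility.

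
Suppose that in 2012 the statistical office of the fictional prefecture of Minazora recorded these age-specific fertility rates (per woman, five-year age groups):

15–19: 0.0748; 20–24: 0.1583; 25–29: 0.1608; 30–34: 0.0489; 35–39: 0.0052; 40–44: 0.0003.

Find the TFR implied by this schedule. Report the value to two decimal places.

Sum of ASFRs = 0.0748 + 0.1583 + 0.1608 + 0.0489 + 0.0052 + 0.0003 = 0.4483
TFR = 5 × 0.4483 = 2.2415

2.24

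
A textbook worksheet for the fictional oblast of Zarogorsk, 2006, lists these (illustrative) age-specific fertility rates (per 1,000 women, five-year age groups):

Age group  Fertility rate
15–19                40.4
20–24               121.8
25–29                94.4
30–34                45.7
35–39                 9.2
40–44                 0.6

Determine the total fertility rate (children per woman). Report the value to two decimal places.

1.56

Sum of ASFRs = 40.4 + 121.8 + 94.4 + 45.7 + 9.2 + 0.6 = 312.1
TFR = 5 × 312.1 / 1000 = 1.5605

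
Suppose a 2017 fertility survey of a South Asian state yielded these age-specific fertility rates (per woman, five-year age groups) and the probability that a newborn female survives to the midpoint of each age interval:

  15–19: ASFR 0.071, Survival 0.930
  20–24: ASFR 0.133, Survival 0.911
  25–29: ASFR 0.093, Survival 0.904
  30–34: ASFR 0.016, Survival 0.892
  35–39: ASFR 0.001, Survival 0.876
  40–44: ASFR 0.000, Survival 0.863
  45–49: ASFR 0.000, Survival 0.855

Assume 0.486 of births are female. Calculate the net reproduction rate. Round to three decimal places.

Proportion female at birth = 0.486.
Per-age-group product (5 × ASFR × survival probability):
  15–19: 5 × 0.071 × 0.930 = 0.33015
  20–24: 5 × 0.133 × 0.911 = 0.60582
  25–29: 5 × 0.093 × 0.904 = 0.42036
  30–34: 5 × 0.016 × 0.892 = 0.07136
  35–39: 5 × 0.001 × 0.876 = 0.00438
  40–44: 5 × 0.000 × 0.863 = 0.00000
  45–49: 5 × 0.000 × 0.855 = 0.00000
Sum = 1.43207
NRR = 0.486 × 1.43207 = 0.69599
NRR < 1, so the cohort does not fully replace itself.

0.696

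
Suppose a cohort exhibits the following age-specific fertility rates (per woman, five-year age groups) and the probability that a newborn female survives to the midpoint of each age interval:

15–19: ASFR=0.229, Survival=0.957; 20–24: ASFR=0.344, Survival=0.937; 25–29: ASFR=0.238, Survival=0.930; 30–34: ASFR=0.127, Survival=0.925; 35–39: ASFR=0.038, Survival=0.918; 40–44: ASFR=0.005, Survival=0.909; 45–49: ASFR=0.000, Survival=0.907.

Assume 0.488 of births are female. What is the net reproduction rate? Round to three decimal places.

Proportion female at birth = 0.488.
Per-age-group product (5 × ASFR × survival probability):
  15–19: 5 × 0.229 × 0.957 = 1.09577
  20–24: 5 × 0.344 × 0.937 = 1.61164
  25–29: 5 × 0.238 × 0.930 = 1.10670
  30–34: 5 × 0.127 × 0.925 = 0.58738
  35–39: 5 × 0.038 × 0.918 = 0.17442
  40–44: 5 × 0.005 × 0.909 = 0.02273
  45–49: 5 × 0.000 × 0.907 = 0.00000
Sum = 4.59864
NRR = 0.488 × 4.59864 = 2.24414
With NRR above 1 the population is above replacement fertility.

2.244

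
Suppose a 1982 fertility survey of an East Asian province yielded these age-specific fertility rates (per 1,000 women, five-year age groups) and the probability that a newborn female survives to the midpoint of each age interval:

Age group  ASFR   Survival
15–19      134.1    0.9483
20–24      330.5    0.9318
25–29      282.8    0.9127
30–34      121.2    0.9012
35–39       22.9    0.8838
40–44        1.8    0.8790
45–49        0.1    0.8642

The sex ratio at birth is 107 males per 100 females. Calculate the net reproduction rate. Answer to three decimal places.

Proportion female at birth = 100 / (100 + 107) = 0.48309.
Each age group contributes 5 × ASFR × survival:
  15–19: 5 × 134.1/1000 × 0.9483 = 0.63584
  20–24: 5 × 330.5/1000 × 0.9318 = 1.53980
  25–29: 5 × 282.8/1000 × 0.9127 = 1.29056
  30–34: 5 × 121.2/1000 × 0.9012 = 0.54613
  35–39: 5 × 22.9/1000 × 0.8838 = 0.10120
  40–44: 5 × 1.8/1000 × 0.8790 = 0.00791
  45–49: 5 × 0.1/1000 × 0.8642 = 0.00043
Sum = 4.12187
NRR = 0.48309 × 4.12187 = 1.99123

1.991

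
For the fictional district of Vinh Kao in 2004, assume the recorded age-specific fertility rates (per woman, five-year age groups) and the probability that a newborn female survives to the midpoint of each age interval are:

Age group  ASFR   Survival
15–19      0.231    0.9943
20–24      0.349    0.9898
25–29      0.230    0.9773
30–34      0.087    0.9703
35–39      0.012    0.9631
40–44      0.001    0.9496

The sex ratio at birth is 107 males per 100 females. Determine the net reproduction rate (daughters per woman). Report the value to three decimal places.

2.166

Proportion female at birth = 100 / (100 + 107) = 0.48309.
Survival-weighted fertility by age (5·fₓ·Sₓ):
  15–19: 5 × 0.231 × 0.9943 = 1.14842
  20–24: 5 × 0.349 × 0.9898 = 1.72720
  25–29: 5 × 0.230 × 0.9773 = 1.12390
  30–34: 5 × 0.087 × 0.9703 = 0.42208
  35–39: 5 × 0.012 × 0.9631 = 0.05779
  40–44: 5 × 0.001 × 0.9496 = 0.00475
Sum = 4.48414
NRR = 0.48309 × 4.48414 = 2.16624
NRR > 1, so each generation more than replaces itself.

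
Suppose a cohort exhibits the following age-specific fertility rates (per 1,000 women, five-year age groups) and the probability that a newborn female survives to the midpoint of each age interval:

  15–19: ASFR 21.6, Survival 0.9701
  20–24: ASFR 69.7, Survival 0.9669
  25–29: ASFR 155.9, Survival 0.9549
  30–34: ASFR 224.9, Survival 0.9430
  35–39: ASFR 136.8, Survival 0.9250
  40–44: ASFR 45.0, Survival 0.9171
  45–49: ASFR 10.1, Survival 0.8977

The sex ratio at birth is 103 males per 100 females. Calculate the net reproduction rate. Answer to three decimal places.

1.542

Proportion female at birth = 100 / (100 + 103) = 0.49261.
Each age group contributes 5 × ASFR × survival:
  15–19: 5 × 21.6/1000 × 0.9701 = 0.10477
  20–24: 5 × 69.7/1000 × 0.9669 = 0.33696
  25–29: 5 × 155.9/1000 × 0.9549 = 0.74434
  30–34: 5 × 224.9/1000 × 0.9430 = 1.06040
  35–39: 5 × 136.8/1000 × 0.9250 = 0.63270
  40–44: 5 × 45.0/1000 × 0.9171 = 0.20635
  45–49: 5 × 10.1/1000 × 0.8977 = 0.04533
Sum = 3.13085
NRR = 0.49261 × 3.13085 = 1.54229
With NRR above 1 the population is above replacement fertility.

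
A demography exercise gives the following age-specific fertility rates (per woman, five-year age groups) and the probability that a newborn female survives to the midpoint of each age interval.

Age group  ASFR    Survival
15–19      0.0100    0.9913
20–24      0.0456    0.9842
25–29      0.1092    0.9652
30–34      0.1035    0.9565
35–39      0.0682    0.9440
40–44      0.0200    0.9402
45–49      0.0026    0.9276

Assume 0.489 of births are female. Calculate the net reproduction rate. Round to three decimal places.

Proportion female at birth = 0.489.
Per-age-group product (5 × ASFR × survival probability):
  15–19: 5 × 0.0100 × 0.9913 = 0.04957
  20–24: 5 × 0.0456 × 0.9842 = 0.22440
  25–29: 5 × 0.1092 × 0.9652 = 0.52700
  30–34: 5 × 0.1035 × 0.9565 = 0.49499
  35–39: 5 × 0.0682 × 0.9440 = 0.32190
  40–44: 5 × 0.0200 × 0.9402 = 0.09402
  45–49: 5 × 0.0026 × 0.9276 = 0.01206
Sum = 1.72394
NRR = 0.489 × 1.72394 = 0.84301
NRR < 1, so the cohort does not fully replace itself.

0.843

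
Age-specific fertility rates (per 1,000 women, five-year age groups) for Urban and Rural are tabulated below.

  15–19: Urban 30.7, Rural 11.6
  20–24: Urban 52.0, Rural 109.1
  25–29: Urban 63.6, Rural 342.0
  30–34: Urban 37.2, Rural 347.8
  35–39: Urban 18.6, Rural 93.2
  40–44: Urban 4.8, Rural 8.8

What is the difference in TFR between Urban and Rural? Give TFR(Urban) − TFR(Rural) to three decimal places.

Urban:
  Sum of ASFRs = 30.7 + 52.0 + 63.6 + 37.2 + 18.6 + 4.8 = 206.9
  TFR = 5 × 206.9 / 1000 = 1.0345
Rural:
  Sum of ASFRs = 11.6 + 109.1 + 342.0 + 347.8 + 93.2 + 8.8 = 912.5
  TFR = 5 × 912.5 / 1000 = 4.5625
Difference = 1.0345 − 4.5625 = -3.528

-3.528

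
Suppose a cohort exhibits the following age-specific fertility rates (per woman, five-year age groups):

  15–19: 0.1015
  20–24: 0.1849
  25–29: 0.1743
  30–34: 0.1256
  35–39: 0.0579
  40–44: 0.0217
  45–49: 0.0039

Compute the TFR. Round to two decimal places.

Sum of ASFRs = 0.1015 + 0.1849 + 0.1743 + 0.1256 + 0.0579 + 0.0217 + 0.0039 = 0.6698
TFR = 5 × 0.6698 = 3.349

3.35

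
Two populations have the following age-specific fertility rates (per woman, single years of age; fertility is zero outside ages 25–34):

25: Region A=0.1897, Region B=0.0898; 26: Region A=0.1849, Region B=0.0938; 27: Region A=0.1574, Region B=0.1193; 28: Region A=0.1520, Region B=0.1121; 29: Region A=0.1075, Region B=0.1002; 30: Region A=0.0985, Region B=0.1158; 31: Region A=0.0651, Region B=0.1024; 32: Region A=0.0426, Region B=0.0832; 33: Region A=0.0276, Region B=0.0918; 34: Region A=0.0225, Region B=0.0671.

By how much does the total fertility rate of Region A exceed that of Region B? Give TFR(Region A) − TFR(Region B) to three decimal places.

Region A:
  Sum of ASFRs = 0.1897 + 0.1849 + 0.1574 + 0.1520 + 0.1075 + 0.0985 + 0.0651 + 0.0426 + 0.0276 + 0.0225 = 1.0478
  TFR = 1.0478
Region B:
  Sum of ASFRs = 0.0898 + 0.0938 + 0.1193 + 0.1121 + 0.1002 + 0.1158 + 0.1024 + 0.0832 + 0.0918 + 0.0671 = 0.9755
  TFR = 0.9755
Difference = 1.0478 − 0.9755 = 0.0723

0.072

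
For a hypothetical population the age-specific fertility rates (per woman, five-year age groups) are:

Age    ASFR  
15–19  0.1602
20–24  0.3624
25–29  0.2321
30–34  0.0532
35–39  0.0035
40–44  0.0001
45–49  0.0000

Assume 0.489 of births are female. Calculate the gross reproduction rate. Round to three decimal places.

1.984

Proportion female at birth = 0.489.
Sum of ASFRs = 0.1602 + 0.3624 + 0.2321 + 0.0532 + 0.0035 + 0.0001 + 0.0000 = 0.8115
TFR = 5 × 0.8115 = 4.0575
GRR = 0.489 × 4.0575 = 1.98412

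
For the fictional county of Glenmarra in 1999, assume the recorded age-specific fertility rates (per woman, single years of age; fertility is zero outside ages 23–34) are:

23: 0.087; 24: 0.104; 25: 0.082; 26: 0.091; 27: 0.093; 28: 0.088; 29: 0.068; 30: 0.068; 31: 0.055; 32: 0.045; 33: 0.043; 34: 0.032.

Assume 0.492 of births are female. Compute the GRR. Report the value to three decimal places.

0.421

Proportion female at birth = 0.492.
Sum of ASFRs = 0.087 + 0.104 + 0.082 + 0.091 + 0.093 + 0.088 + 0.068 + 0.068 + 0.055 + 0.045 + 0.043 + 0.032 = 0.856
TFR = 0.856
GRR = 0.492 × 0.856 = 0.42115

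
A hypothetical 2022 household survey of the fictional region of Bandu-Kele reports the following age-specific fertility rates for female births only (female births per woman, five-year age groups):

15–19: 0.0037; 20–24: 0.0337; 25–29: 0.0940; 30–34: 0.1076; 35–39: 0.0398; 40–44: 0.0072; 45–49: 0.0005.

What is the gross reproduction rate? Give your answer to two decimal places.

Sum of female ASFRs = 0.0037 + 0.0337 + 0.0940 + 0.1076 + 0.0398 + 0.0072 + 0.0005 = 0.2865
GRR = 5 × 0.2865 = 1.4325

1.43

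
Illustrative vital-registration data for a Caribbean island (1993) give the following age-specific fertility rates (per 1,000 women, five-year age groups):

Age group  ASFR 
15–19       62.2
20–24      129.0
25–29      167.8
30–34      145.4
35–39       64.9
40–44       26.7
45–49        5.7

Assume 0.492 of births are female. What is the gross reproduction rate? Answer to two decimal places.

1.48

Proportion female at birth = 0.492.
Sum of ASFRs = 62.2 + 129.0 + 167.8 + 145.4 + 64.9 + 26.7 + 5.7 = 601.7
TFR = 5 × 601.7 / 1000 = 3.0085
GRR = 0.492 × 3.0085 = 1.48018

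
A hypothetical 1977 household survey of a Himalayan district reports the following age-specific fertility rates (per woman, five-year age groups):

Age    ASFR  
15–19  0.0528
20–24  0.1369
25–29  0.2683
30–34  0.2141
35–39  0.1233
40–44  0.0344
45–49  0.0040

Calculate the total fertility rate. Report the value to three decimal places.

Sum of ASFRs = 0.0528 + 0.1369 + 0.2683 + 0.2141 + 0.1233 + 0.0344 + 0.0040 = 0.8338
TFR = 5 × 0.8338 = 4.169

4.169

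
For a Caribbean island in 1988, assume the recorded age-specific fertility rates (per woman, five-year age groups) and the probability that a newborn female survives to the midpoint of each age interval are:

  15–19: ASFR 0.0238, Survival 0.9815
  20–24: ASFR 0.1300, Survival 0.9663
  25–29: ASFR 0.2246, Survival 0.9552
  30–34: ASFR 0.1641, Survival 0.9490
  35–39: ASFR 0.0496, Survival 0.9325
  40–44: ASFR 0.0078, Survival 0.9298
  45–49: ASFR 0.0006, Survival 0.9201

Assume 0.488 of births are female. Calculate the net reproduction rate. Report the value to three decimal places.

Proportion female at birth = 0.488.
Weighting each age-specific rate by interval width and survival:
  15–19: 5 × 0.0238 × 0.9815 = 0.11680
  20–24: 5 × 0.1300 × 0.9663 = 0.62810
  25–29: 5 × 0.2246 × 0.9552 = 1.07269
  30–34: 5 × 0.1641 × 0.9490 = 0.77865
  35–39: 5 × 0.0496 × 0.9325 = 0.23126
  40–44: 5 × 0.0078 × 0.9298 = 0.03626
  45–49: 5 × 0.0006 × 0.9201 = 0.00276
Sum = 2.86652
NRR = 0.488 × 2.86652 = 1.39886

1.399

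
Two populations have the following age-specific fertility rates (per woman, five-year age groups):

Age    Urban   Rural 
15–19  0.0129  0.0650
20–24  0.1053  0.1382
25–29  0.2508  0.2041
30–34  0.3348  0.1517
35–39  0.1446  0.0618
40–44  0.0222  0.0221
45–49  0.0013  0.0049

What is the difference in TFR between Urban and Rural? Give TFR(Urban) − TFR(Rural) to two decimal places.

Urban:
  Sum of ASFRs = 0.0129 + 0.1053 + 0.2508 + 0.3348 + 0.1446 + 0.0222 + 0.0013 = 0.8719
  TFR = 5 × 0.8719 = 4.3595
Rural:
  Sum of ASFRs = 0.0650 + 0.1382 + 0.2041 + 0.1517 + 0.0618 + 0.0221 + 0.0049 = 0.6478
  TFR = 5 × 0.6478 = 3.239
Difference = 4.3595 − 3.239 = 1.1205

1.12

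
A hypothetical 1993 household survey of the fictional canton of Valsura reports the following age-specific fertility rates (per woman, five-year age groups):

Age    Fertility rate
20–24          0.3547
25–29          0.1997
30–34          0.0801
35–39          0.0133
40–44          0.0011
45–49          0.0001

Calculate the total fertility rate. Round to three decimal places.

Sum of ASFRs = 0.3547 + 0.1997 + 0.0801 + 0.0133 + 0.0011 + 0.0001 = 0.6490
TFR = 5 × 0.6490 = 3.245

3.245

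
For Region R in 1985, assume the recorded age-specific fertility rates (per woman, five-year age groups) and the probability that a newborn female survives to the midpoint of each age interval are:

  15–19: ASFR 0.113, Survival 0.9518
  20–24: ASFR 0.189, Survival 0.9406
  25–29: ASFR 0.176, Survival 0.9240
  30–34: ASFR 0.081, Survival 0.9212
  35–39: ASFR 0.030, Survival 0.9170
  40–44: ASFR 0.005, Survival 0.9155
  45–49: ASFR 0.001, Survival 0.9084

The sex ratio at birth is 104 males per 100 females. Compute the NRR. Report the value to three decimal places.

1.362

Proportion female at birth = 100 / (100 + 104) = 0.49020.
Survival-weighted fertility by age (5·fₓ·Sₓ):
  15–19: 5 × 0.113 × 0.9518 = 0.53777
  20–24: 5 × 0.189 × 0.9406 = 0.88887
  25–29: 5 × 0.176 × 0.9240 = 0.81312
  30–34: 5 × 0.081 × 0.9212 = 0.37309
  35–39: 5 × 0.030 × 0.9170 = 0.13755
  40–44: 5 × 0.005 × 0.9155 = 0.02289
  45–49: 5 × 0.001 × 0.9084 = 0.00454
Sum = 2.77783
NRR = 0.49020 × 2.77783 = 1.36169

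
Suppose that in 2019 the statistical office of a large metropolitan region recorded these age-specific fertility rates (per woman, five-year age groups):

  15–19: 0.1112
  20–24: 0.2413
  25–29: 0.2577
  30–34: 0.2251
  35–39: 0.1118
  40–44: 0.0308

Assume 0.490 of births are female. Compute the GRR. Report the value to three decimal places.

2.396

Proportion female at birth = 0.490.
Sum of ASFRs = 0.1112 + 0.2413 + 0.2577 + 0.2251 + 0.1118 + 0.0308 = 0.9779
TFR = 5 × 0.9779 = 4.8895
GRR = 0.490 × 4.8895 = 2.39586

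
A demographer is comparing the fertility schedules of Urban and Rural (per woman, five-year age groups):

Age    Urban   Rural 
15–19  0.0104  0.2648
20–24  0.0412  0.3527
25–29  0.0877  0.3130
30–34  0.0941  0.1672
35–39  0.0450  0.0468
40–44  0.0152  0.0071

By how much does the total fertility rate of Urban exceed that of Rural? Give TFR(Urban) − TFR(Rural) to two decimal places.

Urban:
  Sum of ASFRs = 0.0104 + 0.0412 + 0.0877 + 0.0941 + 0.0450 + 0.0152 = 0.2936
  TFR = 5 × 0.2936 = 1.468
Rural:
  Sum of ASFRs = 0.2648 + 0.3527 + 0.3130 + 0.1672 + 0.0468 + 0.0071 = 1.1516
  TFR = 5 × 1.1516 = 5.758
Difference = 1.468 − 5.758 = -4.29

-4.29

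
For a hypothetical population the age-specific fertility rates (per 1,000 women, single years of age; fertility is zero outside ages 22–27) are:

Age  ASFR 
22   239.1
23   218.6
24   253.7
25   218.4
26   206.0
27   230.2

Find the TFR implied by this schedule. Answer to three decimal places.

Sum of ASFRs = 239.1 + 218.6 + 253.7 + 218.4 + 206.0 + 230.2 = 1366.0
TFR = 1366.0 / 1000 = 1.366

1.366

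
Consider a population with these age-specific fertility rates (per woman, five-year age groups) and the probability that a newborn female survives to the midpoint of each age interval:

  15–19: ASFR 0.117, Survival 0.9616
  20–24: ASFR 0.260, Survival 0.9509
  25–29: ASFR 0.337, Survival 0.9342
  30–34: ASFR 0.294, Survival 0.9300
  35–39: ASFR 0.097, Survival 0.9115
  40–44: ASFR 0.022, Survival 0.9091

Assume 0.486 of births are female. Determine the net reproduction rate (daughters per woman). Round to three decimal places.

Proportion female at birth = 0.486.
Survival-weighted fertility by age (5·fₓ·Sₓ):
  15–19: 5 × 0.117 × 0.9616 = 0.56254
  20–24: 5 × 0.260 × 0.9509 = 1.23617
  25–29: 5 × 0.337 × 0.9342 = 1.57413
  30–34: 5 × 0.294 × 0.9300 = 1.36710
  35–39: 5 × 0.097 × 0.9115 = 0.44208
  40–44: 5 × 0.022 × 0.9091 = 0.10000
Sum = 5.28202
NRR = 0.486 × 5.28202 = 2.56706
NRR > 1, so each generation more than replaces itself.

2.567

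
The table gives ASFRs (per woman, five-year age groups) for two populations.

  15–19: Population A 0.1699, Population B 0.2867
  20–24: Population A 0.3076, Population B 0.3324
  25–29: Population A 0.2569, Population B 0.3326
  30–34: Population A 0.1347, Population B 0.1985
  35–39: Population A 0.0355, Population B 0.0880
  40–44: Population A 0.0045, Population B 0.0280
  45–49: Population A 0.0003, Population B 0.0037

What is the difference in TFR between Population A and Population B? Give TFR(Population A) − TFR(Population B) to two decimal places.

Population A:
  Sum of ASFRs = 0.1699 + 0.3076 + 0.2569 + 0.1347 + 0.0355 + 0.0045 + 0.0003 = 0.9094
  TFR = 5 × 0.9094 = 4.547
Population B:
  Sum of ASFRs = 0.2867 + 0.3324 + 0.3326 + 0.1985 + 0.0880 + 0.0280 + 0.0037 = 1.2699
  TFR = 5 × 1.2699 = 6.3495
Difference = 4.547 − 6.3495 = -1.8025

-1.80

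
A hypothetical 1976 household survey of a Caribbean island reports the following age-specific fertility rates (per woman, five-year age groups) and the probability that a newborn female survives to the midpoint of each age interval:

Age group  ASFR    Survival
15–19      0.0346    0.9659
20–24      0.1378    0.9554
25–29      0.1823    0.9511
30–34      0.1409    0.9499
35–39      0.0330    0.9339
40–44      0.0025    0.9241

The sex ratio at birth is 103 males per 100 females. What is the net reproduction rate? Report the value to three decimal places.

Proportion female at birth = 100 / (100 + 103) = 0.49261.
Each age group contributes 5 × ASFR × survival:
  15–19: 5 × 0.0346 × 0.9659 = 0.16710
  20–24: 5 × 0.1378 × 0.9554 = 0.65827
  25–29: 5 × 0.1823 × 0.9511 = 0.86693
  30–34: 5 × 0.1409 × 0.9499 = 0.66920
  35–39: 5 × 0.0330 × 0.9339 = 0.15409
  40–44: 5 × 0.0025 × 0.9241 = 0.01155
Sum = 2.52714
NRR = 0.49261 × 2.52714 = 1.24489

1.245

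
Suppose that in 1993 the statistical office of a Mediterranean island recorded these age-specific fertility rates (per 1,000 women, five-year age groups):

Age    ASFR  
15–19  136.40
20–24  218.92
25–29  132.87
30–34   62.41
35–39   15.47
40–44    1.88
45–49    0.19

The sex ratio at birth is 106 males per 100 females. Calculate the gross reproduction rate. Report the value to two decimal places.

Proportion female at birth = 100 / (100 + 106) = 0.48544.
Sum of ASFRs = 136.40 + 218.92 + 132.87 + 62.41 + 15.47 + 1.88 + 0.19 = 568.14
TFR = 5 × 568.14 / 1000 = 2.8407
GRR = 0.48544 × 2.8407 = 1.37899

1.38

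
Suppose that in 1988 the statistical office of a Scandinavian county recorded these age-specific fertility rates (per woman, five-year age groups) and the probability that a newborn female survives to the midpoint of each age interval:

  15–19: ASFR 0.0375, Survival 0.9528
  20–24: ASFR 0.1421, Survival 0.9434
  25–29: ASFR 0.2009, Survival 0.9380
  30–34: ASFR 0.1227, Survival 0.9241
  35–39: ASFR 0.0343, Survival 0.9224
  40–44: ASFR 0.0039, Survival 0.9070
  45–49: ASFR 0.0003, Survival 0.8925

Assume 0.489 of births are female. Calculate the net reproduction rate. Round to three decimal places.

1.240

Proportion female at birth = 0.489.
Weighting each age-specific rate by interval width and survival:
  15–19: 5 × 0.0375 × 0.9528 = 0.17865
  20–24: 5 × 0.1421 × 0.9434 = 0.67029
  25–29: 5 × 0.2009 × 0.9380 = 0.94222
  30–34: 5 × 0.1227 × 0.9241 = 0.56694
  35–39: 5 × 0.0343 × 0.9224 = 0.15819
  40–44: 5 × 0.0039 × 0.9070 = 0.01769
  45–49: 5 × 0.0003 × 0.8925 = 0.00134
Sum = 2.53532
NRR = 0.489 × 2.53532 = 1.23977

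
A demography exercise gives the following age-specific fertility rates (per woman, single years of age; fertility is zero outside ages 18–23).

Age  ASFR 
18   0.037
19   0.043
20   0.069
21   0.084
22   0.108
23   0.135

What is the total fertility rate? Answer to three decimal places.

0.476

Sum of ASFRs = 0.037 + 0.043 + 0.069 + 0.084 + 0.108 + 0.135 = 0.476
TFR = 0.476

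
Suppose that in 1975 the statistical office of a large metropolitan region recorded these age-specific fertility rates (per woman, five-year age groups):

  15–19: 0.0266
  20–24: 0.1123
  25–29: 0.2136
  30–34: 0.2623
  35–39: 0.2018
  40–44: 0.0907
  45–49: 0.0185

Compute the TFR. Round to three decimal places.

Sum of ASFRs = 0.0266 + 0.1123 + 0.2136 + 0.2623 + 0.2018 + 0.0907 + 0.0185 = 0.9258
TFR = 5 × 0.9258 = 4.629

4.629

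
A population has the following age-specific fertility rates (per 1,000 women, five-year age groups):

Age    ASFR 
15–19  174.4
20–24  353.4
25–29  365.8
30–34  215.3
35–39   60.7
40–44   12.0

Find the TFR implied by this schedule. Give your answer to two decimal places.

Sum of ASFRs = 174.4 + 353.4 + 365.8 + 215.3 + 60.7 + 12.0 = 1181.6
TFR = 5 × 1181.6 / 1000 = 5.908

5.91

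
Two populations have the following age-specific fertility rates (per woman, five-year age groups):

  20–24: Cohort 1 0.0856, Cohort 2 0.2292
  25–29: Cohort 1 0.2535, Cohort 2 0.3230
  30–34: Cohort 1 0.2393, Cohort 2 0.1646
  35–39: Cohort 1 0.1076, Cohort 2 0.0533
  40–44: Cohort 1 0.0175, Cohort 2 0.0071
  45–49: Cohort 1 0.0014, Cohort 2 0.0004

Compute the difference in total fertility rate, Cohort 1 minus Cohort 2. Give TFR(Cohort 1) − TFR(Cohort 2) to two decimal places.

-0.36

Cohort 1:
  Sum of ASFRs = 0.0856 + 0.2535 + 0.2393 + 0.1076 + 0.0175 + 0.0014 = 0.7049
  TFR = 5 × 0.7049 = 3.5245
Cohort 2:
  Sum of ASFRs = 0.2292 + 0.3230 + 0.1646 + 0.0533 + 0.0071 + 0.0004 = 0.7776
  TFR = 5 × 0.7776 = 3.888
Difference = 3.5245 − 3.888 = -0.3635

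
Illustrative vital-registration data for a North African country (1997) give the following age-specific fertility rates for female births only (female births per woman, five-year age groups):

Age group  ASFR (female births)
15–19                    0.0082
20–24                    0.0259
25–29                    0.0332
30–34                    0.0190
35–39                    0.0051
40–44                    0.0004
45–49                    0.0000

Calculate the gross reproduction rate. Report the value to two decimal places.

Sum of female ASFRs = 0.0082 + 0.0259 + 0.0332 + 0.0190 + 0.0051 + 0.0004 + 0.0000 = 0.0918
GRR = 5 × 0.0918 = 0.459

0.46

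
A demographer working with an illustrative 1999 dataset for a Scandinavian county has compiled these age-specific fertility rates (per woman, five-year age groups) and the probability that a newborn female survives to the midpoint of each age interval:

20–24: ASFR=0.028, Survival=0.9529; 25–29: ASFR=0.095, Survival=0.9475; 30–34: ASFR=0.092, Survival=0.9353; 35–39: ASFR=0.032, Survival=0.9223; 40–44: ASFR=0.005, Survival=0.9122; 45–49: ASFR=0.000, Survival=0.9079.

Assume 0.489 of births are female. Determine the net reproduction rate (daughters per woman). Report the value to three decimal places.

Proportion female at birth = 0.489.
Per-age-group product (5 × ASFR × survival probability):
  20–24: 5 × 0.028 × 0.9529 = 0.13341
  25–29: 5 × 0.095 × 0.9475 = 0.45006
  30–34: 5 × 0.092 × 0.9353 = 0.43024
  35–39: 5 × 0.032 × 0.9223 = 0.14757
  40–44: 5 × 0.005 × 0.9122 = 0.02281
  45–49: 5 × 0.000 × 0.9079 = 0.00000
Sum = 1.18409
NRR = 0.489 × 1.18409 = 0.57902

0.579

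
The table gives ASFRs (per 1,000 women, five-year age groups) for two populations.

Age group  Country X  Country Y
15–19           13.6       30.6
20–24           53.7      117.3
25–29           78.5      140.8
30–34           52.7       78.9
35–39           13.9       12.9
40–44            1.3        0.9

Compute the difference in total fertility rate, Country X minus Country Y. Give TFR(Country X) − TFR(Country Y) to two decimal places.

-0.84

Country X:
  Sum of ASFRs = 13.6 + 53.7 + 78.5 + 52.7 + 13.9 + 1.3 = 213.7
  TFR = 5 × 213.7 / 1000 = 1.0685
Country Y:
  Sum of ASFRs = 30.6 + 117.3 + 140.8 + 78.9 + 12.9 + 0.9 = 381.4
  TFR = 5 × 381.4 / 1000 = 1.907
Difference = 1.0685 − 1.907 = -0.8385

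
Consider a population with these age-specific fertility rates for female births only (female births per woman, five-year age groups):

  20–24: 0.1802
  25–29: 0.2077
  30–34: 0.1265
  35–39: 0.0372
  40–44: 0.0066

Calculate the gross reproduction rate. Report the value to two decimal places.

2.79

Sum of female ASFRs = 0.1802 + 0.2077 + 0.1265 + 0.0372 + 0.0066 = 0.5582
GRR = 5 × 0.5582 = 2.791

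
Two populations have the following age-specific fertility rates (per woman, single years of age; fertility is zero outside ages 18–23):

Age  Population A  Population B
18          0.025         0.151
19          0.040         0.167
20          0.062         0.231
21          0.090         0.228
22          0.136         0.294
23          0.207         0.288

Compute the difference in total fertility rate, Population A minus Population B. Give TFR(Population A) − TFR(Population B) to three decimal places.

Population A:
  Sum of ASFRs = 0.025 + 0.040 + 0.062 + 0.090 + 0.136 + 0.207 = 0.560
  TFR = 0.56
Population B:
  Sum of ASFRs = 0.151 + 0.167 + 0.231 + 0.228 + 0.294 + 0.288 = 1.359
  TFR = 1.359
Difference = 0.56 − 1.359 = -0.799

-0.799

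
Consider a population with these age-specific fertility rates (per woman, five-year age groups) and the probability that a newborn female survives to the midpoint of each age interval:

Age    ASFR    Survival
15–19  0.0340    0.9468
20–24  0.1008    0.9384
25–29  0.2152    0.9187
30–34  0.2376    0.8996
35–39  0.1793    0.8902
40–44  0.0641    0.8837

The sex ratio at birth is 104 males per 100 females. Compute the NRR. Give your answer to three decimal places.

1.849

Proportion female at birth = 100 / (100 + 104) = 0.49020.
Per-age-group product (5 × ASFR × survival probability):
  15–19: 5 × 0.0340 × 0.9468 = 0.16096
  20–24: 5 × 0.1008 × 0.9384 = 0.47295
  25–29: 5 × 0.2152 × 0.9187 = 0.98852
  30–34: 5 × 0.2376 × 0.8996 = 1.06872
  35–39: 5 × 0.1793 × 0.8902 = 0.79806
  40–44: 5 × 0.0641 × 0.8837 = 0.28323
Sum = 3.77244
NRR = 0.49020 × 3.77244 = 1.84925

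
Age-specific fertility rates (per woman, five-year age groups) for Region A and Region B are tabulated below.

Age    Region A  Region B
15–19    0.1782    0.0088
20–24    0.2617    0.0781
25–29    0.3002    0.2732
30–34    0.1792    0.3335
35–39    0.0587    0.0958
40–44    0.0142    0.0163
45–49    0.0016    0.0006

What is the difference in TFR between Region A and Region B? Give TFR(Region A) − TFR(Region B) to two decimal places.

0.94

Region A:
  Sum of ASFRs = 0.1782 + 0.2617 + 0.3002 + 0.1792 + 0.0587 + 0.0142 + 0.0016 = 0.9938
  TFR = 5 × 0.9938 = 4.969
Region B:
  Sum of ASFRs = 0.0088 + 0.0781 + 0.2732 + 0.3335 + 0.0958 + 0.0163 + 0.0006 = 0.8063
  TFR = 5 × 0.8063 = 4.0315
Difference = 4.969 − 4.0315 = 0.9375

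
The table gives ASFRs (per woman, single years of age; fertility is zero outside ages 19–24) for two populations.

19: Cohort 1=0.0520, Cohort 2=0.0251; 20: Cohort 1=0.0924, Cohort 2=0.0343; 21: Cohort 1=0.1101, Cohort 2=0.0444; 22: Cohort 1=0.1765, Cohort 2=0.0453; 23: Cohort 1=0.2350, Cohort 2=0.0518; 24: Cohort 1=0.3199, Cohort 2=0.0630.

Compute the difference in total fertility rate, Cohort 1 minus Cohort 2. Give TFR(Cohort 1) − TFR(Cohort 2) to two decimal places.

Cohort 1:
  Sum of ASFRs = 0.0520 + 0.0924 + 0.1101 + 0.1765 + 0.2350 + 0.3199 = 0.9859
  TFR = 0.9859
Cohort 2:
  Sum of ASFRs = 0.0251 + 0.0343 + 0.0444 + 0.0453 + 0.0518 + 0.0630 = 0.2639
  TFR = 0.2639
Difference = 0.9859 − 0.2639 = 0.722

0.72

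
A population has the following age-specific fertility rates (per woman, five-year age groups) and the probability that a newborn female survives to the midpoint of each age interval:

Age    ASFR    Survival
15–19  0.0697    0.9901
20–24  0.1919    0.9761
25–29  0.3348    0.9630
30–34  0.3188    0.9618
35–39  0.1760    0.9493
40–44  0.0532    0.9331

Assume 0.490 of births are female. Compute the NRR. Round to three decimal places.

2.700

Proportion female at birth = 0.490.
Per-age-group product (5 × ASFR × survival probability):
  15–19: 5 × 0.0697 × 0.9901 = 0.34505
  20–24: 5 × 0.1919 × 0.9761 = 0.93657
  25–29: 5 × 0.3348 × 0.9630 = 1.61206
  30–34: 5 × 0.3188 × 0.9618 = 1.53311
  35–39: 5 × 0.1760 × 0.9493 = 0.83538
  40–44: 5 × 0.0532 × 0.9331 = 0.24820
Sum = 5.51037
NRR = 0.490 × 5.51037 = 2.70008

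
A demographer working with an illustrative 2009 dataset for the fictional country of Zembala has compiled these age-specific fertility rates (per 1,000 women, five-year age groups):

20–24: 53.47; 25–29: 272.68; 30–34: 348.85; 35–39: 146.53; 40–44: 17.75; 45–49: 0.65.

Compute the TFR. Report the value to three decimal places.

4.200

Sum of ASFRs = 53.47 + 272.68 + 348.85 + 146.53 + 17.75 + 0.65 = 839.93
TFR = 5 × 839.93 / 1000 = 4.19965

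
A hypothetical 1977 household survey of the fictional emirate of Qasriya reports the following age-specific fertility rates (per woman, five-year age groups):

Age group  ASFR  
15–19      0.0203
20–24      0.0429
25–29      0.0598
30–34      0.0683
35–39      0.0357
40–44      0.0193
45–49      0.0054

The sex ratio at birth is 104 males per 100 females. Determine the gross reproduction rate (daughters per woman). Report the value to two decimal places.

0.62

Proportion female at birth = 100 / (100 + 104) = 0.49020.
Sum of ASFRs = 0.0203 + 0.0429 + 0.0598 + 0.0683 + 0.0357 + 0.0193 + 0.0054 = 0.2517
TFR = 5 × 0.2517 = 1.2585
GRR = 0.49020 × 1.2585 = 0.61692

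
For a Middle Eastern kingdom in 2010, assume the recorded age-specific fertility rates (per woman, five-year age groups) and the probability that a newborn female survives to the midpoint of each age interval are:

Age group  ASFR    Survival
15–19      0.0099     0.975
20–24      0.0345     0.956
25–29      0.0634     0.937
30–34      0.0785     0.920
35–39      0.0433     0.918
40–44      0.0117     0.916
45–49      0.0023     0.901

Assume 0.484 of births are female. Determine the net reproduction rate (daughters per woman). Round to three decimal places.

Proportion female at birth = 0.484.
Per-age-group product (5 × ASFR × survival probability):
  15–19: 5 × 0.0099 × 0.975 = 0.04826
  20–24: 5 × 0.0345 × 0.956 = 0.16491
  25–29: 5 × 0.0634 × 0.937 = 0.29703
  30–34: 5 × 0.0785 × 0.920 = 0.36110
  35–39: 5 × 0.0433 × 0.918 = 0.19875
  40–44: 5 × 0.0117 × 0.916 = 0.05359
  45–49: 5 × 0.0023 × 0.901 = 0.01036
Sum = 1.13400
NRR = 0.484 × 1.13400 = 0.54886
With NRR below 1 the population is below replacement fertility.

0.549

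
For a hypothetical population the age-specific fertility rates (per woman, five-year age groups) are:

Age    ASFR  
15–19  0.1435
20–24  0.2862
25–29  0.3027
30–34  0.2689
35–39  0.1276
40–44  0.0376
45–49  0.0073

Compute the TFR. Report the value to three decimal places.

5.869

Sum of ASFRs = 0.1435 + 0.2862 + 0.3027 + 0.2689 + 0.1276 + 0.0376 + 0.0073 = 1.1738
TFR = 5 × 1.1738 = 5.869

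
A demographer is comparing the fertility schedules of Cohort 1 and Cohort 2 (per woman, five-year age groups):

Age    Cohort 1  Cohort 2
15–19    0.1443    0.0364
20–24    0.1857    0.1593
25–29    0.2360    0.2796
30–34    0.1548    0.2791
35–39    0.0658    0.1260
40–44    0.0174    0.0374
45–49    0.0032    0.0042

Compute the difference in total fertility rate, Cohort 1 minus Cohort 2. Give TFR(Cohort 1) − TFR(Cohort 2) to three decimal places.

Cohort 1:
  Sum of ASFRs = 0.1443 + 0.1857 + 0.2360 + 0.1548 + 0.0658 + 0.0174 + 0.0032 = 0.8072
  TFR = 5 × 0.8072 = 4.036
Cohort 2:
  Sum of ASFRs = 0.0364 + 0.1593 + 0.2796 + 0.2791 + 0.1260 + 0.0374 + 0.0042 = 0.9220
  TFR = 5 × 0.9220 = 4.61
Difference = 4.036 − 4.61 = -0.574

-0.574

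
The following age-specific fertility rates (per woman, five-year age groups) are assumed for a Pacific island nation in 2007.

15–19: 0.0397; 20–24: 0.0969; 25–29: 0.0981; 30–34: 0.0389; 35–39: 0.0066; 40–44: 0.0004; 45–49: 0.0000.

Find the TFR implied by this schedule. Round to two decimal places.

1.40

Sum of ASFRs = 0.0397 + 0.0969 + 0.0981 + 0.0389 + 0.0066 + 0.0004 + 0.0000 = 0.2806
TFR = 5 × 0.2806 = 1.403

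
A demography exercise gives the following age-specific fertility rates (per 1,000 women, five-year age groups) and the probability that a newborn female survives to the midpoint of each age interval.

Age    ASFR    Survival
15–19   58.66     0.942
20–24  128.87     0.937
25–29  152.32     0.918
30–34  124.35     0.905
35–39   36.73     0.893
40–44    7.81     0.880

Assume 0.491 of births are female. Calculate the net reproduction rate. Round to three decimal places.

Proportion female at birth = 0.491.
Survival-weighted fertility by age (5·fₓ·Sₓ):
  15–19: 5 × 58.66/1000 × 0.942 = 0.27629
  20–24: 5 × 128.87/1000 × 0.937 = 0.60376
  25–29: 5 × 152.32/1000 × 0.918 = 0.69915
  30–34: 5 × 124.35/1000 × 0.905 = 0.56268
  35–39: 5 × 36.73/1000 × 0.893 = 0.16400
  40–44: 5 × 7.81/1000 × 0.880 = 0.03436
Sum = 2.34024
NRR = 0.491 × 2.34024 = 1.14906
NRR > 1, so each generation more than replaces itself.

1.149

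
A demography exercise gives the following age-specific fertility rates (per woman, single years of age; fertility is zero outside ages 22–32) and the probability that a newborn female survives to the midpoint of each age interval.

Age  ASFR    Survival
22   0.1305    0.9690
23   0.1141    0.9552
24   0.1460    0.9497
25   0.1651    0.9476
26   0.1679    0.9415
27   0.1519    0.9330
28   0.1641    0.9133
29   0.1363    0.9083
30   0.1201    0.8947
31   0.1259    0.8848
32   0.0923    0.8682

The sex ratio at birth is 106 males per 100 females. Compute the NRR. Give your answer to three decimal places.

Proportion female at birth = 100 / (100 + 106) = 0.48544.
Each age group contributes 1 × ASFR × survival:
  22: 1 × 0.1305 × 0.9690 = 0.12645
  23: 1 × 0.1141 × 0.9552 = 0.10899
  24: 1 × 0.1460 × 0.9497 = 0.13866
  25: 1 × 0.1651 × 0.9476 = 0.15645
  26: 1 × 0.1679 × 0.9415 = 0.15808
  27: 1 × 0.1519 × 0.9330 = 0.14172
  28: 1 × 0.1641 × 0.9133 = 0.14987
  29: 1 × 0.1363 × 0.9083 = 0.12380
  30: 1 × 0.1201 × 0.8947 = 0.10745
  31: 1 × 0.1259 × 0.8848 = 0.11140
  32: 1 × 0.0923 × 0.8682 = 0.08013
Sum = 1.40300
NRR = 0.48544 × 1.40300 = 0.68107

0.681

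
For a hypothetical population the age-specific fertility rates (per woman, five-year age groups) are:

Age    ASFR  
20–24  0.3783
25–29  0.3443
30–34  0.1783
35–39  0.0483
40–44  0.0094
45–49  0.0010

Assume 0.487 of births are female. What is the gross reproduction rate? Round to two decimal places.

2.34

Proportion female at birth = 0.487.
Sum of ASFRs = 0.3783 + 0.3443 + 0.1783 + 0.0483 + 0.0094 + 0.0010 = 0.9596
TFR = 5 × 0.9596 = 4.798
GRR = 0.487 × 4.798 = 2.33663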